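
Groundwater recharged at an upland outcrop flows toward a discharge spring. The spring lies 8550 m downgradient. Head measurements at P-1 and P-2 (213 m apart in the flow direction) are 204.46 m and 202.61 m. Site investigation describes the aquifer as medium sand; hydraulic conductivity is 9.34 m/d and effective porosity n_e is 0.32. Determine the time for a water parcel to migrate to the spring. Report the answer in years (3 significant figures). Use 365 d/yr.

92.4 years

Hydraulic gradient i = (204.46 − 202.61) / 213 = 1.85 / 213 = 0.008685
q = Ki = 9.34 × 0.008685 = 0.08112 m/d
v = Ki/n = 9.34·0.008685/0.32 = 0.2535 m/d
t = L / v = 8550 / 0.2535 = 33730 d
   = 33730 / 365 = 92.4 yr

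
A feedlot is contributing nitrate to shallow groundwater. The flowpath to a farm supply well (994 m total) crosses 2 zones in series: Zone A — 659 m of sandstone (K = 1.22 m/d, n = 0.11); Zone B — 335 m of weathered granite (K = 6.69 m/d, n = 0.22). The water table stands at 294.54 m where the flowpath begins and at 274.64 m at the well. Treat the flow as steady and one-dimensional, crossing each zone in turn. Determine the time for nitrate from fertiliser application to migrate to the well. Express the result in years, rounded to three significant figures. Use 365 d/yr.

11.9 years

Total head drop ΔH = 294.54 − 274.64 = 19.90 m
Continuity: the same q passes through each zone, so ΔH = q·Σ(L_j/K_j) — the zones act as resistances in series.
Σ(L/K) = 659/1.22 + 335/6.69 = 540.2 + 50.07 = 590.2 d
q = ΔH / Σ(L/K) = 19.90 / 590.2 = 0.03372 m/d (same in every zone)
Zone A: v = q/n = 0.03372/0.11 = 0.3065 m/d → t_A = 659/0.3065 = 2150 d
Zone B: v = q/n = 0.03372/0.22 = 0.1533 m/d → t_B = 335/0.1533 = 2186 d
Total t = 2150 + 2186 = 4336 d
   = 4336 / 365 = 11.9 yr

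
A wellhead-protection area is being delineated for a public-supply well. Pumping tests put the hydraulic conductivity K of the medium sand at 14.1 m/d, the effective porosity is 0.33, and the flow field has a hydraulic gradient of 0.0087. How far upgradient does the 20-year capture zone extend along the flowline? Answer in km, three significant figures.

2.71 km

Specific discharge q = 14.1 × 0.0087 = 0.1227 m/d
v = Ki/n = 14.1·0.0087/0.33 = 0.3717 m/d
T = 20 yr × 365 = 7300 d
L = v × T = 0.3717 × 7300 = 2714 m
   = 2.71 km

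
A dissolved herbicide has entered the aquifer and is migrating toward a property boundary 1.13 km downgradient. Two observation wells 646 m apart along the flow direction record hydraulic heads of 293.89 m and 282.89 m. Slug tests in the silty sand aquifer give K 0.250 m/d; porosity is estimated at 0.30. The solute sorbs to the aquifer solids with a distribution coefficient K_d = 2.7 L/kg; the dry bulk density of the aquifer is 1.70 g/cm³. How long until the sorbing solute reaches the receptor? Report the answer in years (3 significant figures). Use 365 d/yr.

3560 years

Hydraulic gradient i = (293.89 − 282.89) / 646 = 11.00 / 646 = 0.01703
q = Ki = 0.250 × 0.01703 = 0.004257 m/d
Seepage velocity v = q / n = 0.004257 / 0.30 = 0.01419 m/d
Retardation R = 1 + ρ_b·K_d/n = 1 + 1.70×2.7/0.30 = 16.30
Contaminant velocity v_c = v/R = 0.01419/16.30 = 8.705e-4 m/d
L = 1.13 km = 1130 m
t = L/v_c = 1130/8.705e-4 = 1.298e6 d
   = 1.298e6/365 = 3560 yr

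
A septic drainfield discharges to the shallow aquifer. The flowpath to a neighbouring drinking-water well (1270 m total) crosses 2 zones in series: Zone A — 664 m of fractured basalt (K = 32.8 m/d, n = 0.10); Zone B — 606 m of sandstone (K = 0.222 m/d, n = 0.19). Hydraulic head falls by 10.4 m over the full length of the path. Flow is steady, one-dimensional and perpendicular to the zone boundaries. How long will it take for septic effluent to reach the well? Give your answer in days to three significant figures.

Steady 1-D flow in series ⇒ the Darcy flux q is identical in every zone and the zone head losses add (resistances L/K in series).
Σ(L/K) = 664/32.8 + 606/0.222 = 20.24 + 2730 = 2750 d
q = ΔH / Σ(L/K) = 10.4 / 2750 = 0.003782 m/d (same in every zone)
Zone A: v = q/n = 0.003782/0.10 = 0.03782 m/d → t_A = 664/0.03782 = 17560 d
Zone B: v = q/n = 0.003782/0.19 = 0.01990 m/d → t_B = 606/0.01990 = 30450 d
Total t = 17560 + 30450 = 48000 d

48000 days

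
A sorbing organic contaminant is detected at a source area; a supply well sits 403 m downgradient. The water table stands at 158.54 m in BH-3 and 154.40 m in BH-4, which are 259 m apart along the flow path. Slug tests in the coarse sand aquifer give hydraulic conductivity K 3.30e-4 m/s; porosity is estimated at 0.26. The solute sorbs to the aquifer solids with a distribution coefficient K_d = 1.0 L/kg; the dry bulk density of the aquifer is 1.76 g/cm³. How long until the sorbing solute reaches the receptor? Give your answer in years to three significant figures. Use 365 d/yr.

4.89 years

Hydraulic gradient i = (158.54 − 154.40) / 259 = 4.14 / 259 = 0.01598
K = 3.30e-4 m/s × 86400 s/d = 28.51 m/d
Specific discharge q = 28.51 × 0.01598 = 0.4558 m/d
v_s = q/n_e = 0.4558/0.26 = 1.753 m/d
Retardation R = 1 + ρ_b·K_d/n = 1 + 1.76×1.0/0.26 = 7.769
Contaminant velocity v_c = v/R = 1.753/7.769 = 0.2256 m/d
t = L/v_c = 403/0.2256 = 1786 d
   = 1786/365 = 4.89 yr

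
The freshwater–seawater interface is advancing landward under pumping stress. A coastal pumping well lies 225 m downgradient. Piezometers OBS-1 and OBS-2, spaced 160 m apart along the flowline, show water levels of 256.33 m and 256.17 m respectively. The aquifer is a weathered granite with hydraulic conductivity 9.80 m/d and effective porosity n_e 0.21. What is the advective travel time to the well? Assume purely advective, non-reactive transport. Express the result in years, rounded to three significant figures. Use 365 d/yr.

Hydraulic gradient i = (256.33 − 256.17) / 160 = 0.16 / 160 = 0.001000
Darcy flux q = K·i = 9.80 × 0.001000 = 0.009800 m/d
Average linear velocity = 0.009800 / 0.21 = 0.04667 m/d
t = L / v = 225 / 0.04667 = 4821 d
   = 4821 / 365 = 13.2 yr

13.2 years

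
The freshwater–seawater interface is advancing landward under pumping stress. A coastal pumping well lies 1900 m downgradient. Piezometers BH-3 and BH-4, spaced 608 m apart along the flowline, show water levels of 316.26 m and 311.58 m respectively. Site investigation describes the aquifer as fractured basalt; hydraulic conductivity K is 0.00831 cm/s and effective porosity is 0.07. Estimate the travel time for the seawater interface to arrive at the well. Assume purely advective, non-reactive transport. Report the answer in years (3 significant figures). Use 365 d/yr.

6.59 years

Hydraulic gradient i = (316.26 − 311.58) / 608 = 4.68 / 608 = 0.007697
K = 0.00831 cm/s × 864 = 7.180 m/d
Specific discharge q = 7.180 × 0.007697 = 0.05527 m/d
v_s = q/n_e = 0.05527/0.07 = 0.7895 m/d
t = L / v = 1900 / 0.7895 = 2407 d
   = 2407 / 365 = 6.59 yr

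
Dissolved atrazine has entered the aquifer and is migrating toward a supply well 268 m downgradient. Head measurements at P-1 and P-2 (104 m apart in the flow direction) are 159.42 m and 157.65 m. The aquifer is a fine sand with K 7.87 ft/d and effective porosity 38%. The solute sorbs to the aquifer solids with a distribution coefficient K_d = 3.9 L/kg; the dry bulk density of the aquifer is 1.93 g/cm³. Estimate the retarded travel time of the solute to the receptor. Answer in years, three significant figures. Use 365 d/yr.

Hydraulic gradient i = (159.42 − 157.65) / 104 = 1.77 / 104 = 0.01702
K = 7.87 ft/d × 0.3048 = 2.399 m/d
Darcy flux q = K·i = 2.399 × 0.01702 = 0.04083 m/d
Average linear velocity = 0.04083 / 0.38 = 0.1074 m/d
Retardation R = 1 + ρ_b·K_d/n = 1 + 1.93×3.9/0.38 = 20.81
Contaminant velocity v_c = v/R = 0.1074/20.81 = 0.005163 m/d
t = L/v_c = 268/0.005163 = 51910 d
   = 51910/365 = 142 yr

142 years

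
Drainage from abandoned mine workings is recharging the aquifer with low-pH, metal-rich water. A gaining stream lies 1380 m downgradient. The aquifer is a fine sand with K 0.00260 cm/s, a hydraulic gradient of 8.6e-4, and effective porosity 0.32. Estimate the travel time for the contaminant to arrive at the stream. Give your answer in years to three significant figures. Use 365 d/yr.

626 years

K = 0.00260 cm/s × 864 = 2.246 m/d
Specific discharge q = 2.246 × 8.6e-4 = 0.001932 m/d
Average linear velocity = 0.001932 / 0.32 = 0.006037 m/d
t = L / v = 1380 / 0.006037 = 228600 d
   = 228600 / 365 = 626 yr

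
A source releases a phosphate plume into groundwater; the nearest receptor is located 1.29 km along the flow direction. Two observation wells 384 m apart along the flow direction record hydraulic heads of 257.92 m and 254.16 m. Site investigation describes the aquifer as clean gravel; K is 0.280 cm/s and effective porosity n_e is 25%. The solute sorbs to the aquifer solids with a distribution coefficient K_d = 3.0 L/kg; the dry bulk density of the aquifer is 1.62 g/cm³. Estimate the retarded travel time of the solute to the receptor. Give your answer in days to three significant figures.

Hydraulic gradient i = (257.92 − 254.16) / 384 = 3.76 / 384 = 0.009792
K = 0.280 cm/s × 864 = 241.9 m/d
Darcy flux q = K·i = 241.9 × 0.009792 = 2.369 m/d
v = Ki/n = 241.9·0.009792/0.25 = 9.475 m/d
Retardation R = 1 + ρ_b·K_d/n = 1 + 1.62×3.0/0.25 = 20.44
Contaminant velocity v_c = v/R = 9.475/20.44 = 0.4636 m/d
L = 1.29 km = 1290 m
t = L/v_c = 1290/0.4636 = 2783 d

2780 days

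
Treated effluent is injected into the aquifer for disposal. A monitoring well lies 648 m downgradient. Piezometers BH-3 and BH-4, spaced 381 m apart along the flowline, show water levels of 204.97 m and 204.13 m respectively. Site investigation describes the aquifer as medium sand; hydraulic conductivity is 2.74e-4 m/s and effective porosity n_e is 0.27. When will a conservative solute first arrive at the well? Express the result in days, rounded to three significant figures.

3350 days

Hydraulic gradient i = (204.97 − 204.13) / 381 = 0.84 / 381 = 0.002205
K = 2.74e-4 m/s × 86400 s/d = 23.67 m/d
Darcy flux q = K·i = 23.67 × 0.002205 = 0.05219 m/d
Seepage velocity v = q / n = 0.05219 / 0.27 = 0.1933 m/d
t = L / v = 648 / 0.1933 = 3352 d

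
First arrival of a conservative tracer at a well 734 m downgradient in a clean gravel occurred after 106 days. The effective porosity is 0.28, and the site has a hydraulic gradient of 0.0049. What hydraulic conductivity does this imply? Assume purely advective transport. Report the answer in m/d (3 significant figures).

396 m/d

v = L / t = 734 / 106 = 6.925 m/d
K = v · n / i = 6.925 × 0.28 / 0.0049 = 396 m/d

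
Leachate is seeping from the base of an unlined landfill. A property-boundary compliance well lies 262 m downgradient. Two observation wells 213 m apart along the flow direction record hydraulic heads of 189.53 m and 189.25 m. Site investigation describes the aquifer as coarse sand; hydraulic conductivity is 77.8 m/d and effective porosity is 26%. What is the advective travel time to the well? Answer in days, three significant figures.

Hydraulic gradient i = (189.53 − 189.25) / 213 = 0.28 / 213 = 0.001315
q = Ki = 77.8 × 0.001315 = 0.1023 m/d
v = Ki/n = 77.8·0.001315/0.26 = 0.3934 m/d
t = L / v = 262 / 0.3934 = 666.1 d

666 days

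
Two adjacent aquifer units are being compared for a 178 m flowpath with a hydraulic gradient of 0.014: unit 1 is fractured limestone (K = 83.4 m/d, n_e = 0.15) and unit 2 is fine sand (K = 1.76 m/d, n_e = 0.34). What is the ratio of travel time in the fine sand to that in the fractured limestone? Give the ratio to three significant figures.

Unit 1 (fractured limestone): v = 83.4×0.014/0.15 = 7.784 m/d, t = 178/7.784 = 22.87 d
Unit 2 (fine sand): v = 1.76×0.014/0.34 = 0.07247 m/d, t = 178/0.07247 = 2456 d
t(fine sand) / t(fractured limestone) = 2456/22.87 = 107

107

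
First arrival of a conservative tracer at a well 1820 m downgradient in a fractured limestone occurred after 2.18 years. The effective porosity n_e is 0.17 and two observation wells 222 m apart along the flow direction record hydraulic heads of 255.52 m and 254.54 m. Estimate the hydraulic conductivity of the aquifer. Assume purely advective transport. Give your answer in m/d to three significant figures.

88.1 m/d

Hydraulic gradient i = (255.52 − 254.54) / 222 = 0.98 / 222 = 0.004414
t = 2.18 years = 795.7 d
v = L / t = 1820 / 795.7 = 2.287 m/d
K = v · n / i = 2.287 × 0.17 / 0.004414 = 88.1 m/d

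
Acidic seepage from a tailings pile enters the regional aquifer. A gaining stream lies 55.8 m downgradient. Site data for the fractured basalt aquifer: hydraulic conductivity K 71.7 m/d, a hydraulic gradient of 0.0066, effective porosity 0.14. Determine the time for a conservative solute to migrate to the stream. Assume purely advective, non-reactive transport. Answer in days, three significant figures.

Darcy flux q = K·i = 71.7 × 0.0066 = 0.4732 m/d
Seepage velocity v = q / n = 0.4732 / 0.14 = 3.380 m/d
t = L / v = 55.8 / 3.380 = 16.51 d

16.5 days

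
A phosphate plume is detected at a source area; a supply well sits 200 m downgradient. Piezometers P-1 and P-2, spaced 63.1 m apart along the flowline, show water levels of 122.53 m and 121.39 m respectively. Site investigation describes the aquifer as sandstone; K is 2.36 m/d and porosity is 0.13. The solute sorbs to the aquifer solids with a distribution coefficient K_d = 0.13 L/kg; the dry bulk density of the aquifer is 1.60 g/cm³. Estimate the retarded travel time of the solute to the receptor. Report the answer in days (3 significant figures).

1590 days

Hydraulic gradient i = (122.53 − 121.39) / 63.1 = 1.14 / 63.1 = 0.01807
Specific discharge q = 2.36 × 0.01807 = 0.04264 m/d
v_s = q/n_e = 0.04264/0.13 = 0.3280 m/d
Retardation R = 1 + ρ_b·K_d/n = 1 + 1.60×0.13/0.13 = 2.600
Contaminant velocity v_c = v/R = 0.3280/2.600 = 0.1261 m/d
t = L/v_c = 200/0.1261 = 1585 d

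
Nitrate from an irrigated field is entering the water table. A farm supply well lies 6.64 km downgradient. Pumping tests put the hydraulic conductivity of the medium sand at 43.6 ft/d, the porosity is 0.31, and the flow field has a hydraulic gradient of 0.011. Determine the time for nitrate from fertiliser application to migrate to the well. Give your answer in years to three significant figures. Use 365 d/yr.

38.6 years

K = 43.6 ft/d × 0.3048 = 13.29 m/d
q = Ki = 13.29 × 0.011 = 0.1462 m/d
v_s = q/n_e = 0.1462/0.31 = 0.4716 m/d
L = 6.64 km = 6640 m
t = L / v = 6640 / 0.4716 = 14080 d
   = 14080 / 365 = 38.6 yr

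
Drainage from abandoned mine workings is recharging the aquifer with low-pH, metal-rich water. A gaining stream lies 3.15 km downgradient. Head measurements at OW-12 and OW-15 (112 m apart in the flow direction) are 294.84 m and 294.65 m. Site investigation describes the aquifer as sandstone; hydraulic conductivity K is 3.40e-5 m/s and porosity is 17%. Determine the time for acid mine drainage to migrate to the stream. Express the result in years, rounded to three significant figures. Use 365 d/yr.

Hydraulic gradient i = (294.84 − 294.65) / 112 = 0.19 / 112 = 0.001696
K = 3.40e-5 m/s × 86400 s/d = 2.938 m/d
q = Ki = 2.938 × 0.001696 = 0.004983 m/d
v = Ki/n = 2.938·0.001696/0.17 = 0.02931 m/d
L = 3.15 km = 3150 m
t = L / v = 3150 / 0.02931 = 107500 d
   = 107500 / 365 = 294 yr

294 years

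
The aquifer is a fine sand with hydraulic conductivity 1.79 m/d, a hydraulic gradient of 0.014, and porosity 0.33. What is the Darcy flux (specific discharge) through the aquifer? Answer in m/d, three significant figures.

Darcy flux q = K·i = 1.79 × 0.014 = 0.02506 m/d

0.0251 m/d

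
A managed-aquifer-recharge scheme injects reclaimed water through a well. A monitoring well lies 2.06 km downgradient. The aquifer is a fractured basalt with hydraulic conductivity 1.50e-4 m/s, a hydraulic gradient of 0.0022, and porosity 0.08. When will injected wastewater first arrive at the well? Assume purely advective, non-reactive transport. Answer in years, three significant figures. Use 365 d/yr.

15.8 years

K = 1.50e-4 m/s × 86400 s/d = 12.96 m/d
Specific discharge q = 12.96 × 0.0022 = 0.02851 m/d
v_s = q/n_e = 0.02851/0.08 = 0.3564 m/d
L = 2.06 km = 2060 m
t = L / v = 2060 / 0.3564 = 5780 d
   = 5780 / 365 = 15.8 yr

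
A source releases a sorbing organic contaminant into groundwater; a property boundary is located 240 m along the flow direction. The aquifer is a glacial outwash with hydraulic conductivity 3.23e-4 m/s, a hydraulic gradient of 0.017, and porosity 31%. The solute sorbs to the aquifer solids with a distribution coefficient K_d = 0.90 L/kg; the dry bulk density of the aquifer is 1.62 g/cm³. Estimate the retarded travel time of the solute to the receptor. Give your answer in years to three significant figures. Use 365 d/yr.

2.45 years

K = 3.23e-4 m/s × 86400 s/d = 27.91 m/d
Specific discharge q = 27.91 × 0.017 = 0.4744 m/d
v = Ki/n = 27.91·0.017/0.31 = 1.530 m/d
Retardation R = 1 + ρ_b·K_d/n = 1 + 1.62×0.90/0.31 = 5.703
Contaminant velocity v_c = v/R = 1.530/5.703 = 0.2683 m/d
t = L/v_c = 240/0.2683 = 894.4 d
   = 894.4/365 = 2.45 yr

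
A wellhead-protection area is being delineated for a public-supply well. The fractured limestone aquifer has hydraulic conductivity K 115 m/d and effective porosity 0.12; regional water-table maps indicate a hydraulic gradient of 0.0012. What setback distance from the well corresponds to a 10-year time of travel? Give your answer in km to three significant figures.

4.20 km

q = Ki = 115 × 0.0012 = 0.1380 m/d
v_s = q/n_e = 0.1380/0.12 = 1.150 m/d
T = 10 yr × 365 = 3650 d
L = v × T = 1.150 × 3650 = 4198 m
   = 4.20 km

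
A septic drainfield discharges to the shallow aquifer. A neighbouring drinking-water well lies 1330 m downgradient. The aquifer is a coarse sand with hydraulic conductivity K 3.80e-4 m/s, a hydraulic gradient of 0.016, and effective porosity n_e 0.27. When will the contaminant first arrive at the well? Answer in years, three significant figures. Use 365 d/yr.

1.87 years

K = 3.80e-4 m/s × 86400 s/d = 32.83 m/d
q = Ki = 32.83 × 0.016 = 0.5253 m/d
v = Ki/n = 32.83·0.016/0.27 = 1.946 m/d
t = L / v = 1330 / 1.946 = 683.6 d
   = 683.6 / 365 = 1.87 yr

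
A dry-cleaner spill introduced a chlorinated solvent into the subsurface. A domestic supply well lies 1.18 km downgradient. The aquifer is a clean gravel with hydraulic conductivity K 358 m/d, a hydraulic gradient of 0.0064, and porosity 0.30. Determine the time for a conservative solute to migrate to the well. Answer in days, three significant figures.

Specific discharge q = 358 × 0.0064 = 2.291 m/d
Seepage velocity v = q / n = 2.291 / 0.30 = 7.637 m/d
L = 1.18 km = 1180 m
t = L / v = 1180 / 7.637 = 154.5 d

155 days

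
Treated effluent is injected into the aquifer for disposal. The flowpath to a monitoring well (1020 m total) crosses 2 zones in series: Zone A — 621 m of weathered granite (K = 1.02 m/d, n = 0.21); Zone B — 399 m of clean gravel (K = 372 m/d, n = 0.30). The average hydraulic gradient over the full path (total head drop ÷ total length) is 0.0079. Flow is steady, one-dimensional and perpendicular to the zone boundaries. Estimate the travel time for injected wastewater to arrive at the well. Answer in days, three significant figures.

18900 days

For zones in series the flux q is common to all zones; the equivalent conductivity is the harmonic (thickness-weighted) mean, K_eq = L_total / Σ(L_j/K_j).
Σ(L/K) = 621/1.02 + 399/372 = 608.8 + 1.073 = 609.9 d
K_eq = L_total / Σ(L/K) = 1020 / 609.9 = 1.672 m/d
q = K_eq · i = 1.672 × 0.0079 = 0.01321 m/d (same in every zone)
Zone A: v = q/n = 0.01321/0.21 = 0.06291 m/d → t_A = 621/0.06291 = 9871 d
Zone B: v = q/n = 0.01321/0.30 = 0.04404 m/d → t_B = 399/0.04404 = 9060 d
Total t = 9871 + 9060 = 18930 d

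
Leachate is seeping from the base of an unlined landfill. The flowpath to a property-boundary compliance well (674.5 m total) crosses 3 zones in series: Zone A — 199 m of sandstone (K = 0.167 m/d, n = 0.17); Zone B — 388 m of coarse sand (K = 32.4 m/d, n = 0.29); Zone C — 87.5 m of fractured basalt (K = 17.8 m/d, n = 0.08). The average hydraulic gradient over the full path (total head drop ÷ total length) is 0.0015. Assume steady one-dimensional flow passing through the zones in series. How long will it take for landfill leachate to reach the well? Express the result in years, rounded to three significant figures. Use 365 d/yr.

502 years

Steady 1-D flow in series ⇒ the Darcy flux q is identical in every zone and the zone head losses add (resistances L/K in series).
Σ(L/K) = 199/0.167 + 388/32.4 + 87.5/17.8 = 1192 + 11.98 + 4.916 = 1209 d
K_eq = L_total / Σ(L/K) = 674.5 / 1209 = 0.5581 m/d
q = K_eq · i = 0.5581 × 0.0015 = 8.372e-4 m/d (same in every zone)
Zone A: v = q/n = 8.372e-4/0.17 = 0.004925 m/d → t_A = 199/0.004925 = 40410 d
Zone B: v = q/n = 8.372e-4/0.29 = 0.002887 m/d → t_B = 388/0.002887 = 134400 d
Zone C: v = q/n = 8.372e-4/0.08 = 0.01046 m/d → t_C = 87.5/0.01046 = 8361 d
Total t = 40410 + 134400 + 8361 = 183200 d
   = 183200 / 365 = 502 yr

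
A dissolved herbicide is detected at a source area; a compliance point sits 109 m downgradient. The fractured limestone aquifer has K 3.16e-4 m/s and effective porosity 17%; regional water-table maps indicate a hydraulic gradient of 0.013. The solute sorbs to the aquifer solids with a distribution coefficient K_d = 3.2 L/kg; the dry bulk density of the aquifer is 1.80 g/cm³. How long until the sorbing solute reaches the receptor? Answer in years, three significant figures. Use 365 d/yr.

4.99 years

K = 3.16e-4 m/s × 86400 s/d = 27.30 m/d
Darcy flux q = K·i = 27.30 × 0.013 = 0.3549 m/d
Seepage velocity v = q / n = 0.3549 / 0.17 = 2.088 m/d
Retardation R = 1 + ρ_b·K_d/n = 1 + 1.80×3.2/0.17 = 34.88
Contaminant velocity v_c = v/R = 2.088/34.88 = 0.05985 m/d
t = L/v_c = 109/0.05985 = 1821 d
   = 1821/365 = 4.99 yr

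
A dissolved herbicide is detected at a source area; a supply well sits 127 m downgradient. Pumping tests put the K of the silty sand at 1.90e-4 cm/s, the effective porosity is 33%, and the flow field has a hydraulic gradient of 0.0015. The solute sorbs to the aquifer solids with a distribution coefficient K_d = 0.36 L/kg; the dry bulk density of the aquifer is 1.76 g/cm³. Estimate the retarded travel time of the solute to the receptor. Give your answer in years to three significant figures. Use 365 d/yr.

K = 1.90e-4 cm/s × 864 = 0.1642 m/d
q = Ki = 0.1642 × 0.0015 = 2.462e-4 m/d
Average linear velocity = 2.462e-4 / 0.33 = 7.462e-4 m/d
Retardation R = 1 + ρ_b·K_d/n = 1 + 1.76×0.36/0.33 = 2.920
Contaminant velocity v_c = v/R = 7.462e-4/2.920 = 2.555e-4 m/d
t = L/v_c = 127/2.555e-4 = 497000 d
   = 497000/365 = 1360 yr

1360 years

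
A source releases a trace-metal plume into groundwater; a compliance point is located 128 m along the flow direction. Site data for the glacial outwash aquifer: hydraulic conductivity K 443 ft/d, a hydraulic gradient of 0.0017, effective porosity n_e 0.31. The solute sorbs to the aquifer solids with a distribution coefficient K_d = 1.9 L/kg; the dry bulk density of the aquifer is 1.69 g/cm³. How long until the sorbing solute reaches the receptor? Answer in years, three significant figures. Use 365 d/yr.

K = 443 ft/d × 0.3048 = 135.0 m/d
Specific discharge q = 135.0 × 0.0017 = 0.2295 m/d
v_s = q/n_e = 0.2295/0.31 = 0.7405 m/d
Retardation R = 1 + ρ_b·K_d/n = 1 + 1.69×1.9/0.31 = 11.36
Contaminant velocity v_c = v/R = 0.7405/11.36 = 0.06519 m/d
t = L/v_c = 128/0.06519 = 1963 d
   = 1963/365 = 5.38 yr

5.38 years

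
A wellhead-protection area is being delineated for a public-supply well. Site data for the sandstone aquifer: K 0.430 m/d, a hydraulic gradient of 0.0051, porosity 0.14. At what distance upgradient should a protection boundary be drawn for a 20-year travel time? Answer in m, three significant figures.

Specific discharge q = 0.430 × 0.0051 = 0.002193 m/d
Seepage velocity v = q / n = 0.002193 / 0.14 = 0.01566 m/d
T = 20 yr × 365 = 7300 d
L = v × T = 0.01566 × 7300 = 114.3 m

114 m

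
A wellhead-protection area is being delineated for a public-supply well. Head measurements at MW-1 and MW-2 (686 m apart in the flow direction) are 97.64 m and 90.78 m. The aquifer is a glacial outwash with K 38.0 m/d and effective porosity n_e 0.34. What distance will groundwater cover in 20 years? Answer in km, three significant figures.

Hydraulic gradient i = (97.64 − 90.78) / 686 = 6.86 / 686 = 0.01000
Specific discharge q = 38.0 × 0.01000 = 0.3800 m/d
Average linear velocity = 0.3800 / 0.34 = 1.118 m/d
T = 20 yr × 365 = 7300 d
L = v × T = 1.118 × 7300 = 8159 m
   = 8.16 km

8.16 km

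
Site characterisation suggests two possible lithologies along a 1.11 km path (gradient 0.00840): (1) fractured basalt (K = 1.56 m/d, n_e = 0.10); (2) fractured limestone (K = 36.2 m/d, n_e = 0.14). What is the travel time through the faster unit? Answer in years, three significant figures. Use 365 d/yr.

Unit 1 (fractured basalt): v = 1.56×0.0084/0.10 = 0.1310 m/d, t = 1110/0.1310 = 8471 d
Unit 2 (fractured limestone): v = 36.2×0.0084/0.14 = 2.172 m/d, t = 1110/2.172 = 511.0 d
Faster: 511.0 d / 365 = 1.40 yr

1.40 years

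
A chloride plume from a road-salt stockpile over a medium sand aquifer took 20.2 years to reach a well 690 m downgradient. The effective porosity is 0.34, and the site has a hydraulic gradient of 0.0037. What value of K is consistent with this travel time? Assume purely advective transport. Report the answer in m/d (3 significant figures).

8.60 m/d

t = 20.2 years = 7373 d
v = L / t = 690 / 7373 = 0.09358 m/d
K = v · n / i = 0.09358 × 0.34 / 0.0037 = 8.60 m/d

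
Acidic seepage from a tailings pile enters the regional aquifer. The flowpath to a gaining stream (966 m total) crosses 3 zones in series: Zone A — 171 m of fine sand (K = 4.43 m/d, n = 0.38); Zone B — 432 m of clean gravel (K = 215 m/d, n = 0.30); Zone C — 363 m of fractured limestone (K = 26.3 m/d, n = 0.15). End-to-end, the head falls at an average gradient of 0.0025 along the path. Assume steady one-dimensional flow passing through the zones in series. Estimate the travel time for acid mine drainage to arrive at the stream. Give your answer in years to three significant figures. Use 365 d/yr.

For zones in series the flux q is common to all zones; the equivalent conductivity is the harmonic (thickness-weighted) mean, K_eq = L_total / Σ(L_j/K_j).
Σ(L/K) = 171/4.43 + 432/215 + 363/26.3 = 38.60 + 2.009 + 13.80 = 54.41 d
K_eq = L_total / Σ(L/K) = 966 / 54.41 = 17.75 m/d
q = K_eq · i = 17.75 × 0.0025 = 0.04438 m/d (same in every zone)
Zone A: v = q/n = 0.04438/0.38 = 0.1168 m/d → t_A = 171/0.1168 = 1464 d
Zone B: v = q/n = 0.04438/0.30 = 0.1479 m/d → t_B = 432/0.1479 = 2920 d
Zone C: v = q/n = 0.04438/0.15 = 0.2959 m/d → t_C = 363/0.2959 = 1227 d
Total t = 1464 + 2920 + 1227 = 5611 d
   = 5611 / 365 = 15.4 yr

15.4 years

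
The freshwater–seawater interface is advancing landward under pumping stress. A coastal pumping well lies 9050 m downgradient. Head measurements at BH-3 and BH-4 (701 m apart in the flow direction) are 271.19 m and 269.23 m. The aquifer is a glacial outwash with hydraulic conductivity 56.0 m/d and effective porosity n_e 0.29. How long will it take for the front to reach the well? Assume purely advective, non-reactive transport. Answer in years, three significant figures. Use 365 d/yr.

Hydraulic gradient i = (271.19 − 269.23) / 701 = 1.96 / 701 = 0.002796
q = Ki = 56.0 × 0.002796 = 0.1566 m/d
v = Ki/n = 56.0·0.002796/0.29 = 0.5399 m/d
t = L / v = 9050 / 0.5399 = 16760 d
   = 16760 / 365 = 45.9 yr

45.9 years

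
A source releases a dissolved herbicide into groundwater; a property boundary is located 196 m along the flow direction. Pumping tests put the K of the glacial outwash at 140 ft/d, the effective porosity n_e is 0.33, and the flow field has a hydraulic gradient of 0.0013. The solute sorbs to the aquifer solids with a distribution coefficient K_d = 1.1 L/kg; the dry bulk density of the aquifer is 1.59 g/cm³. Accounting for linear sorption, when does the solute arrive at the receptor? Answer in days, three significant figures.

K = 140 ft/d × 0.3048 = 42.67 m/d
q = Ki = 42.67 × 0.0013 = 0.05547 m/d
Average linear velocity = 0.05547 / 0.33 = 0.1681 m/d
Retardation R = 1 + ρ_b·K_d/n = 1 + 1.59×1.1/0.33 = 6.300
Contaminant velocity v_c = v/R = 0.1681/6.300 = 0.02668 m/d
t = L/v_c = 196/0.02668 = 7346 d

7350 days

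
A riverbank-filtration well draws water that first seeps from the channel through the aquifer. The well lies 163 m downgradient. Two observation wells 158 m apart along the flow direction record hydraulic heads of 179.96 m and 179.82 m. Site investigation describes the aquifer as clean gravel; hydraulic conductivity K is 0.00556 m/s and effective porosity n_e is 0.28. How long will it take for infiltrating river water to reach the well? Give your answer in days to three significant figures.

107 days

Hydraulic gradient i = (179.96 − 179.82) / 158 = 0.14 / 158 = 8.861e-4
K = 0.00556 m/s × 86400 s/d = 480.4 m/d
q = Ki = 480.4 × 8.861e-4 = 0.4257 m/d
v_s = q/n_e = 0.4257/0.28 = 1.520 m/d
t = L / v = 163 / 1.520 = 107.2 d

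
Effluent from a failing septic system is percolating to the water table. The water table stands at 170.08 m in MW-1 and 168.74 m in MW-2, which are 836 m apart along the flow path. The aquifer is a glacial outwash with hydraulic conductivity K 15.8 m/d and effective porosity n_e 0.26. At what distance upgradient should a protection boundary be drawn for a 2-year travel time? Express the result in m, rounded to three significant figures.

71.1 m

Hydraulic gradient i = (170.08 − 168.74) / 836 = 1.34 / 836 = 0.001603
Specific discharge q = 15.8 × 0.001603 = 0.02533 m/d
Average linear velocity = 0.02533 / 0.26 = 0.09741 m/d
T = 2 yr × 365 = 730 d
L = v × T = 0.09741 × 730 = 71.11 m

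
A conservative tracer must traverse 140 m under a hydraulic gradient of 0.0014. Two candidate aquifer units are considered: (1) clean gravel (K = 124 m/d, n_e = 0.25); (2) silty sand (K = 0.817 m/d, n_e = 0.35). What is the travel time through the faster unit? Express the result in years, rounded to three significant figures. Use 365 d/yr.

Unit 1 (clean gravel): v = 124×0.0014/0.25 = 0.6944 m/d, t = 140/0.6944 = 201.6 d
Unit 2 (silty sand): v = 0.817×0.0014/0.35 = 0.003268 m/d, t = 140/0.003268 = 42840 d
Faster: 201.6 d / 365 = 0.552 yr

0.552 years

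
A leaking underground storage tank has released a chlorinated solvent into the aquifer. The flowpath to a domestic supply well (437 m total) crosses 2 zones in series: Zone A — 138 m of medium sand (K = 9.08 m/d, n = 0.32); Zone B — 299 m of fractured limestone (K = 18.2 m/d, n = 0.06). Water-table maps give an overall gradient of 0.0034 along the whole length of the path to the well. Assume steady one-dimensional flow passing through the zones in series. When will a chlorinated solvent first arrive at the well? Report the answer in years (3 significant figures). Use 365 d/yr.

3.62 years

Continuity: the same q passes through each zone, so ΔH = q·Σ(L_j/K_j) — the zones act as resistances in series.
Σ(L/K) = 138/9.08 + 299/18.2 = 15.20 + 16.43 = 31.63 d
K_eq = L_total / Σ(L/K) = 437 / 31.63 = 13.82 m/d
q = K_eq · i = 13.82 × 0.0034 = 0.04698 m/d (same in every zone)
Zone A: v = q/n = 0.04698/0.32 = 0.1468 m/d → t_A = 138/0.1468 = 940.0 d
Zone B: v = q/n = 0.04698/0.06 = 0.7830 m/d → t_B = 299/0.7830 = 381.9 d
Total t = 940.0 + 381.9 = 1322 d
   = 1322 / 365 = 3.62 yr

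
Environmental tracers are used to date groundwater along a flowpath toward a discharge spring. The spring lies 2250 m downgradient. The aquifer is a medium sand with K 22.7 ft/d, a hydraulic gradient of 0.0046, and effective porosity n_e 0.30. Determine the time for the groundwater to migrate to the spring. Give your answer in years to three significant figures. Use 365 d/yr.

K = 22.7 ft/d × 0.3048 = 6.919 m/d
Specific discharge q = 6.919 × 0.0046 = 0.03183 m/d
Average linear velocity = 0.03183 / 0.30 = 0.1061 m/d
t = L / v = 2250 / 0.1061 = 21210 d
   = 21210 / 365 = 58.1 yr

58.1 years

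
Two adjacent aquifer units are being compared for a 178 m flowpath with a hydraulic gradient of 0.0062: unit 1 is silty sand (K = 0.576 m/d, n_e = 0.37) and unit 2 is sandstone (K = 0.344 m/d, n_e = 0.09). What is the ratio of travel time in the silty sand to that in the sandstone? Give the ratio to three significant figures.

Unit 1 (silty sand): v = 0.576×0.0062/0.37 = 0.009652 m/d, t = 178/0.009652 = 18440 d
Unit 2 (sandstone): v = 0.344×0.0062/0.09 = 0.02370 m/d, t = 178/0.02370 = 7511 d
t(silty sand) / t(sandstone) = 18440/7511 = 2.46

2.46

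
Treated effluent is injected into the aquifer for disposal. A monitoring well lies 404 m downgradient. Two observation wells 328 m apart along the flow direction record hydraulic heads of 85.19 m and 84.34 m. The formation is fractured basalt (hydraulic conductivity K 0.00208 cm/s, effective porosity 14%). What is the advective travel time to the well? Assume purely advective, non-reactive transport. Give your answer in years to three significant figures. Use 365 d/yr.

33.3 years

Hydraulic gradient i = (85.19 − 84.34) / 328 = 0.85 / 328 = 0.002591
K = 0.00208 cm/s × 864 = 1.797 m/d
q = Ki = 1.797 × 0.002591 = 0.004657 m/d
Average linear velocity = 0.004657 / 0.14 = 0.03327 m/d
t = L / v = 404 / 0.03327 = 12140 d
   = 12140 / 365 = 33.3 yr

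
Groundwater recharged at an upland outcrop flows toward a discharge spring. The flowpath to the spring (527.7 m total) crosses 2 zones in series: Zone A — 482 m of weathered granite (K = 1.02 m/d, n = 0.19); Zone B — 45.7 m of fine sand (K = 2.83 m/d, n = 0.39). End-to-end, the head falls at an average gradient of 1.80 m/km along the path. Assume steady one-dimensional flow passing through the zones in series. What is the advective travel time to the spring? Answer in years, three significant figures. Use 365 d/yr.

Steady 1-D flow in series ⇒ the Darcy flux q is identical in every zone and the zone head losses add (resistances L/K in series).
Σ(L/K) = 482/1.02 + 45.7/2.83 = 472.5 + 16.15 = 488.7 d
K_eq = L_total / Σ(L/K) = 527.7 / 488.7 = 1.080 m/d
q = K_eq · i = 1.080 × 0.0018 = 0.001944 m/d (same in every zone)
Zone A: v = q/n = 0.001944/0.19 = 0.01023 m/d → t_A = 482/0.01023 = 47120 d
Zone B: v = q/n = 0.001944/0.39 = 0.004984 m/d → t_B = 45.7/0.004984 = 9170 d
Total t = 47120 + 9170 = 56290 d
   = 56290 / 365 = 154 yr

154 years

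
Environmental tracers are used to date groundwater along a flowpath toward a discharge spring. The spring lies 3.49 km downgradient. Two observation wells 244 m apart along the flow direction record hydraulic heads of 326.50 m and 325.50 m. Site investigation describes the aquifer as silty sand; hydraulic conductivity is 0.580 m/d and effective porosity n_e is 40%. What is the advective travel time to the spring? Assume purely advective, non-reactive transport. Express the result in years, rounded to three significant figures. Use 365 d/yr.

1610 years

Hydraulic gradient i = (326.50 − 325.50) / 244 = 1.00 / 244 = 0.004098
Specific discharge q = 0.580 × 0.004098 = 0.002377 m/d
v_s = q/n_e = 0.002377/0.40 = 0.005943 m/d
L = 3.49 km = 3490 m
t = L / v = 3490 / 0.005943 = 587300 d
   = 587300 / 365 = 1610 yr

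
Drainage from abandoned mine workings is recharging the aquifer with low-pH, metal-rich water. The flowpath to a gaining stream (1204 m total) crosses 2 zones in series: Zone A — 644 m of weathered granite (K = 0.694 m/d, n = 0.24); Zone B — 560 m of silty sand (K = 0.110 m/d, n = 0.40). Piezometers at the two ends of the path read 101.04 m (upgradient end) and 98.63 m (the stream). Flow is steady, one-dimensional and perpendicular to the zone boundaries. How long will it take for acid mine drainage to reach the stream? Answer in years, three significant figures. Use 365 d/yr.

Total head drop ΔH = 101.04 − 98.63 = 2.41 m
Steady 1-D flow in series ⇒ the Darcy flux q is identical in every zone and the zone head losses add (resistances L/K in series).
Σ(L/K) = 644/0.694 + 560/0.110 = 928.0 + 5091 = 6019 d
q = ΔH / Σ(L/K) = 2.41 / 6019 = 4.004e-4 m/d (same in every zone)
Zone A: v = q/n = 4.004e-4/0.24 = 0.001668 m/d → t_A = 644/0.001668 = 386000 d
Zone B: v = q/n = 4.004e-4/0.40 = 0.001001 m/d → t_B = 560/0.001001 = 559400 d
Total t = 386000 + 559400 = 945400 d
   = 945400 / 365 = 2590 yr

2590 years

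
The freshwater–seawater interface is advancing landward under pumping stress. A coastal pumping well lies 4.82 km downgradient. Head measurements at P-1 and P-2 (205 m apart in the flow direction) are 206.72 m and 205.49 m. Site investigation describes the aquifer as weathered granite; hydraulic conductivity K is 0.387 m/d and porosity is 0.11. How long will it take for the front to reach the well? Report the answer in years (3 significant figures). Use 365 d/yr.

626 years

Hydraulic gradient i = (206.72 − 205.49) / 205 = 1.23 / 205 = 0.006000
Specific discharge q = 0.387 × 0.006000 = 0.002322 m/d
v = Ki/n = 0.387·0.006000/0.11 = 0.02111 m/d
L = 4.82 km = 4820 m
t = L / v = 4820 / 0.02111 = 228300 d
   = 228300 / 365 = 626 yr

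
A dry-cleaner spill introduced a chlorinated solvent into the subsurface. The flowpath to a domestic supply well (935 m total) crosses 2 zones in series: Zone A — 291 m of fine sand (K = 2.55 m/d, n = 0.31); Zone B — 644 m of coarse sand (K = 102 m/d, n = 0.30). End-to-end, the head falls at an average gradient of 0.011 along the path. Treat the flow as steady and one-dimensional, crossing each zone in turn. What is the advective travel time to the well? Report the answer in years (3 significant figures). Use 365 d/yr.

9.09 years

For zones in series the flux q is common to all zones; the equivalent conductivity is the harmonic (thickness-weighted) mean, K_eq = L_total / Σ(L_j/K_j).
Σ(L/K) = 291/2.55 + 644/102 = 114.1 + 6.314 = 120.4 d
K_eq = L_total / Σ(L/K) = 935 / 120.4 = 7.764 m/d
q = K_eq · i = 7.764 × 0.011 = 0.08540 m/d (same in every zone)
Zone A: v = q/n = 0.08540/0.31 = 0.2755 m/d → t_A = 291/0.2755 = 1056 d
Zone B: v = q/n = 0.08540/0.30 = 0.2847 m/d → t_B = 644/0.2847 = 2262 d
Total t = 1056 + 2262 = 3319 d
   = 3319 / 365 = 9.09 yr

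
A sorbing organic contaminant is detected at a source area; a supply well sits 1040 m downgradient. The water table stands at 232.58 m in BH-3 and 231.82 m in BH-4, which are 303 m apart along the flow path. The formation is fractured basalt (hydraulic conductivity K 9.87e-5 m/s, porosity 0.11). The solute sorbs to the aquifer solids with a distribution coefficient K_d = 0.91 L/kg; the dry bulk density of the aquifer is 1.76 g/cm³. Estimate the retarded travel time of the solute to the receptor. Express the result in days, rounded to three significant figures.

83200 days

Hydraulic gradient i = (232.58 − 231.82) / 303 = 0.76 / 303 = 0.002508
K = 9.87e-5 m/s × 86400 s/d = 8.528 m/d
q = Ki = 8.528 × 0.002508 = 0.02139 m/d
v_s = q/n_e = 0.02139/0.11 = 0.1945 m/d
Retardation R = 1 + ρ_b·K_d/n = 1 + 1.76×0.91/0.11 = 15.56
Contaminant velocity v_c = v/R = 0.1945/15.56 = 0.01250 m/d
t = L/v_c = 1040/0.01250 = 83220 d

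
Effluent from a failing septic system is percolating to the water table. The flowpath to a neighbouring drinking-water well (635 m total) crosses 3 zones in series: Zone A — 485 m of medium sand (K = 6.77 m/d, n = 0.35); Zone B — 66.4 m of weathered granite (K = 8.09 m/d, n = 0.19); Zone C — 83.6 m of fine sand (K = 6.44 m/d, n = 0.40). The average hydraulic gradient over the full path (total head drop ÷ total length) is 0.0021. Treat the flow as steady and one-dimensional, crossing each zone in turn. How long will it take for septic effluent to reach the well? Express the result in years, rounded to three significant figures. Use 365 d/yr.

Continuity: the same q passes through each zone, so ΔH = q·Σ(L_j/K_j) — the zones act as resistances in series.
Σ(L/K) = 485/6.77 + 66.4/8.09 + 83.6/6.44 = 71.64 + 8.208 + 12.98 = 92.83 d
K_eq = L_total / Σ(L/K) = 635 / 92.83 = 6.841 m/d
q = K_eq · i = 6.841 × 0.0021 = 0.01437 m/d (same in every zone)
Zone A: v = q/n = 0.01437/0.35 = 0.04104 m/d → t_A = 485/0.04104 = 11820 d
Zone B: v = q/n = 0.01437/0.19 = 0.07561 m/d → t_B = 66.4/0.07561 = 878.2 d
Zone C: v = q/n = 0.01437/0.40 = 0.03591 m/d → t_C = 83.6/0.03591 = 2328 d
Total t = 11820 + 878.2 + 2328 = 15020 d
   = 15020 / 365 = 41.2 yr

41.2 years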